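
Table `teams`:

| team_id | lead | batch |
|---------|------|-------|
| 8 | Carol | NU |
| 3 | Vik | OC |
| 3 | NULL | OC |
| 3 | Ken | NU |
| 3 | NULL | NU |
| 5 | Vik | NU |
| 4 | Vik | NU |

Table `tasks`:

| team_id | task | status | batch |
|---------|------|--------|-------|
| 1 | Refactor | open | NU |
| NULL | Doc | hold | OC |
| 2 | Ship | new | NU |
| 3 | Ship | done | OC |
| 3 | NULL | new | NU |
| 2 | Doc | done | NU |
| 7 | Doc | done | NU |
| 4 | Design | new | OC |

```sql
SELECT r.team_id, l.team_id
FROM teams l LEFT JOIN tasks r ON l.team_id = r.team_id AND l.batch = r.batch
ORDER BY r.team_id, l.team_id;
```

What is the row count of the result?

7

LEFT JOIN keeps every row from `teams`; unmatched rows get NULL for `tasks`'s columns.
Matching on l.team_id = r.team_id AND l.batch = r.batch. A NULL in a compared column never satisfies the condition.
Matched pairs: 4; unmatched l rows kept: 3.
Total: 4 matched + 3 padded = 7 rows.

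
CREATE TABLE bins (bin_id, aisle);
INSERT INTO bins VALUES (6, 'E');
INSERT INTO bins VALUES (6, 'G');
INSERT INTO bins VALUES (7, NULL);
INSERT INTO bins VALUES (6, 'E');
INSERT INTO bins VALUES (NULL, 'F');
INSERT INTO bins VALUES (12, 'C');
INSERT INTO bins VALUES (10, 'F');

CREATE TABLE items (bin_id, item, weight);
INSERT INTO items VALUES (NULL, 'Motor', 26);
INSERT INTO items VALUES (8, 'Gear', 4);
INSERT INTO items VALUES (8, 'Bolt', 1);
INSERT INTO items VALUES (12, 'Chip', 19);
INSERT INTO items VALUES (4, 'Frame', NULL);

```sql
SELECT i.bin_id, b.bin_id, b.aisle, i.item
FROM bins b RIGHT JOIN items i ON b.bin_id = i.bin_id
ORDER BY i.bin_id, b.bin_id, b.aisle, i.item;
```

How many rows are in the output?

5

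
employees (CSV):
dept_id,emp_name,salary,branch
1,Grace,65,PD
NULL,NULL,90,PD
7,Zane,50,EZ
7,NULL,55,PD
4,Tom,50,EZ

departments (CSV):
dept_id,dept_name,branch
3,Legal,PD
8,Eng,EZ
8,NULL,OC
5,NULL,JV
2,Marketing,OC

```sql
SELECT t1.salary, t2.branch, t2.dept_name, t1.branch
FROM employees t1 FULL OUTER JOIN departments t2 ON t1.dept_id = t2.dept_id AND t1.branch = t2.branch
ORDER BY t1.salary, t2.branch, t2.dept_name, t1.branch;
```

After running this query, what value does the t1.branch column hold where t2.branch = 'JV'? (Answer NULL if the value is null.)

NULL

FULL OUTER JOIN keeps every row from both sides; unmatched rows get NULL for the other side's columns.
Matching on t1.dept_id = t2.dept_id AND t1.branch = t2.branch. A NULL in a compared column never satisfies the condition.
- dept_id=1, branch=PD: no t2 row matches, row kept with t2 columns NULL.
- dept_id=NULL, branch=PD: no t2 row matches, row kept with t2 columns NULL.
- dept_id=7, branch=EZ: no t2 row matches, row kept with t2 columns NULL.
- dept_id=7, branch=PD: no t2 row matches, row kept with t2 columns NULL.
- dept_id=4, branch=EZ: no t2 row matches, row kept with t2 columns NULL.
- 5 t2 row(s) had no t1 match → kept, t1 columns NULL.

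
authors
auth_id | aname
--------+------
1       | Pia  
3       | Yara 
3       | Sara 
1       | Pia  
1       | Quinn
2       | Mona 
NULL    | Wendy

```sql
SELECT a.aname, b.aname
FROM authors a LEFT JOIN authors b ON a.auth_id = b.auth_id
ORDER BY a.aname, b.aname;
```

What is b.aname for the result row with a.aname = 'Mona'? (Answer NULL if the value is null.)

Mona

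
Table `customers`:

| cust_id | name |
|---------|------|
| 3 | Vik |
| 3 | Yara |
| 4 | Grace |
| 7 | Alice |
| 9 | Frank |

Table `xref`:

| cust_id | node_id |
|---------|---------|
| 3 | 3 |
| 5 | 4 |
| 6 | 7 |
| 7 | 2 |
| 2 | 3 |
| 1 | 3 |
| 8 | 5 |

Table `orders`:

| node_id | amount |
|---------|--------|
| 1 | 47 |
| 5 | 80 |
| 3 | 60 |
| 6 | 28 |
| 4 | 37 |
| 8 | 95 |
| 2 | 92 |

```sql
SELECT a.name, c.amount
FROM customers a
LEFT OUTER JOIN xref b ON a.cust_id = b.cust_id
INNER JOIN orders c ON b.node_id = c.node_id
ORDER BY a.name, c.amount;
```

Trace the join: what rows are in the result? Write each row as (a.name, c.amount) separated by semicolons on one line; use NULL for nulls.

Step 1 — a LEFT JOIN b on cust_id → 5 row(s).
Then INNER JOIN `orders c` on node_id: keep only rows whose b.node_id appears in c.

(Alice, 92); (Vik, 60); (Yara, 60)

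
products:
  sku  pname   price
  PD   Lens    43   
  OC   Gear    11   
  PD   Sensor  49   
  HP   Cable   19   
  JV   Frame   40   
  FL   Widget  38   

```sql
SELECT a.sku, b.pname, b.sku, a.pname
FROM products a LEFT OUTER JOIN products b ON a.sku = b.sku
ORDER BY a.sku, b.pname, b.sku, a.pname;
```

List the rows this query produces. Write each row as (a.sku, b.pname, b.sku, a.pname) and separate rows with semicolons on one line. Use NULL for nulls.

(FL, Widget, FL, Widget); (HP, Cable, HP, Cable); (JV, Frame, JV, Frame); (OC, Gear, OC, Gear); (PD, Lens, PD, Lens); (PD, Lens, PD, Sensor); (PD, Sensor, PD, Lens); (PD, Sensor, PD, Sensor)

LEFT JOIN keeps every row from `products a`; unmatched rows get NULL for `products b`'s columns.
Matching on a.sku = b.sku.
Matched pairs: 8; unmatched a rows kept: 0.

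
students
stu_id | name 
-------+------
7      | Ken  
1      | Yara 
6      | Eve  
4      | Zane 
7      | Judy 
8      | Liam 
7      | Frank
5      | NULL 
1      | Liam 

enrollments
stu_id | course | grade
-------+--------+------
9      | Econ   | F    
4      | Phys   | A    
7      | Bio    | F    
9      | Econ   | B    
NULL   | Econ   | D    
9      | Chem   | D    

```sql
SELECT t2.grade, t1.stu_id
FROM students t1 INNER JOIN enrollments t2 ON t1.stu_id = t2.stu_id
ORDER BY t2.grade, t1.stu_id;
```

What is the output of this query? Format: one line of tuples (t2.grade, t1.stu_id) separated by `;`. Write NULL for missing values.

INNER JOIN keeps only pairs where the ON condition holds.
Matching on t1.stu_id = t2.stu_id. A NULL in a compared column never satisfies the condition.
- t1 (stu_id=7) pairs with 1 row(s) of t2.
- t1 (stu_id=1) has no partner → excluded.
- t1 (stu_id=6) has no partner → excluded.
- t1 (stu_id=4) pairs with 1 row(s) of t2.
- t1 (stu_id=7) pairs with 1 row(s) of t2.
- t1 (stu_id=8) has no partner → excluded.
- t1 (stu_id=7) pairs with 1 row(s) of t2.
- t1 (stu_id=5) has no partner → excluded.
- t1 (stu_id=1) has no partner → excluded.
After projecting and ordering:
t2.grade | t1.stu_id
A | 4
F | 7
F | 7
F | 7

(A, 4); (F, 7); (F, 7); (F, 7)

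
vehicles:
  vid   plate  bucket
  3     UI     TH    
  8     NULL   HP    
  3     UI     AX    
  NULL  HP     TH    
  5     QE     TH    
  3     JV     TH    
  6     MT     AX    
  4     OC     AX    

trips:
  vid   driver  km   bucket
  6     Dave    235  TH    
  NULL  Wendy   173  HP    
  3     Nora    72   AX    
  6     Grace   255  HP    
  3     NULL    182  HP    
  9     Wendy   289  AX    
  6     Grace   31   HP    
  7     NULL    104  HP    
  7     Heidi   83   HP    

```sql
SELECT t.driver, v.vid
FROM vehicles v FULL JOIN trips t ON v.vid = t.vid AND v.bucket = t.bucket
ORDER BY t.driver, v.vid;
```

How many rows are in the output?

16

FULL OUTER JOIN keeps every row from both sides; unmatched rows get NULL for the other side's columns.
Matching on v.vid = t.vid AND v.bucket = t.bucket. A NULL in a compared column never satisfies the condition.
- v (vid=3, bucket=TH) has no partner → padded with NULL.
- v (vid=8, bucket=HP) has no partner → padded with NULL.
- v (vid=3, bucket=AX) pairs with 1 row(s) of t.
- v (vid=NULL, bucket=TH) has no partner → padded with NULL.
- v (vid=5, bucket=TH) has no partner → padded with NULL.
- v (vid=3, bucket=TH) has no partner → padded with NULL.
- v (vid=6, bucket=AX) has no partner → padded with NULL.
- v (vid=4, bucket=AX) has no partner → padded with NULL.
- 8 row(s) from t found no v partner → padded with NULL.
Total: 1 matched + 15 padded = 16 rows.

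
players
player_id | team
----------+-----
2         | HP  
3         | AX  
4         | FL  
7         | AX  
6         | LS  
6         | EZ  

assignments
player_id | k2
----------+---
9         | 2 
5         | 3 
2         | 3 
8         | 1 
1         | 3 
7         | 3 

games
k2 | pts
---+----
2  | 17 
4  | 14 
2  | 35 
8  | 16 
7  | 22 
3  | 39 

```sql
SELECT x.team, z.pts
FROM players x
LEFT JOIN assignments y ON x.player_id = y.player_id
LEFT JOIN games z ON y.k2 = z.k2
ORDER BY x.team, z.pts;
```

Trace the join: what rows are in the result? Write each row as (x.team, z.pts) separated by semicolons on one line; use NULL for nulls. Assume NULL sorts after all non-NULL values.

Step 1 — x LEFT JOIN y on player_id → 6 row(s).
Then LEFT JOIN `games z` on k2: each of those 6 rows is kept; rows whose y.k2 has no match in z get NULL for z's columns.

(AX, 39); (AX, NULL); (EZ, NULL); (FL, NULL); (HP, 39); (LS, NULL)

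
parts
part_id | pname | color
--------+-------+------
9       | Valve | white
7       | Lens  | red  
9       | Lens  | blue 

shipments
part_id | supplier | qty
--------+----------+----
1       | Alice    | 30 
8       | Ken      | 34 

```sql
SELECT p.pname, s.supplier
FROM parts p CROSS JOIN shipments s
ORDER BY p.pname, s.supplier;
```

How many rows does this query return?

CROSS JOIN pairs every row of `parts` with every row of `shipments`: 3 × 2 = 6 rows.

6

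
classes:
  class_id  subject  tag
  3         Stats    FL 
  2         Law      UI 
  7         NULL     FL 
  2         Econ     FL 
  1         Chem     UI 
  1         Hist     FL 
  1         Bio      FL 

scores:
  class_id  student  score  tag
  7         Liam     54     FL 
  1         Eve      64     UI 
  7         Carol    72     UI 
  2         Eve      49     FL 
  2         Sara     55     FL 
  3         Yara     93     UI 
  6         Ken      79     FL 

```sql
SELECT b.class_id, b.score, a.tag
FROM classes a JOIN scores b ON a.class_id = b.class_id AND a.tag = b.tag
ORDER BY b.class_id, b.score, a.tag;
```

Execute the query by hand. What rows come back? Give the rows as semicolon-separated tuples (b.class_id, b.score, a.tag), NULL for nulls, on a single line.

(1, 64, UI); (2, 49, FL); (2, 55, FL); (7, 54, FL)

INNER JOIN keeps only pairs where the ON condition holds.
Matching on a.class_id = b.class_id AND a.tag = b.tag.
- a[0] class_id=3, tag=FL → no match; dropped.
- a[1] class_id=2, tag=UI → no match; dropped.
- a[2] class_id=7, tag=FL → 1 match(es) in b → 1 row(s).
- a[3] class_id=2, tag=FL → 2 match(es) in b → 2 row(s).
- a[4] class_id=1, tag=UI → 1 match(es) in b → 1 row(s).
- a[5] class_id=1, tag=FL → no match; dropped.
- a[6] class_id=1, tag=FL → no match; dropped.
After projecting and ordering:
b.class_id | b.score | a.tag
1 | 64 | UI
2 | 49 | FL
2 | 55 | FL
7 | 54 | FL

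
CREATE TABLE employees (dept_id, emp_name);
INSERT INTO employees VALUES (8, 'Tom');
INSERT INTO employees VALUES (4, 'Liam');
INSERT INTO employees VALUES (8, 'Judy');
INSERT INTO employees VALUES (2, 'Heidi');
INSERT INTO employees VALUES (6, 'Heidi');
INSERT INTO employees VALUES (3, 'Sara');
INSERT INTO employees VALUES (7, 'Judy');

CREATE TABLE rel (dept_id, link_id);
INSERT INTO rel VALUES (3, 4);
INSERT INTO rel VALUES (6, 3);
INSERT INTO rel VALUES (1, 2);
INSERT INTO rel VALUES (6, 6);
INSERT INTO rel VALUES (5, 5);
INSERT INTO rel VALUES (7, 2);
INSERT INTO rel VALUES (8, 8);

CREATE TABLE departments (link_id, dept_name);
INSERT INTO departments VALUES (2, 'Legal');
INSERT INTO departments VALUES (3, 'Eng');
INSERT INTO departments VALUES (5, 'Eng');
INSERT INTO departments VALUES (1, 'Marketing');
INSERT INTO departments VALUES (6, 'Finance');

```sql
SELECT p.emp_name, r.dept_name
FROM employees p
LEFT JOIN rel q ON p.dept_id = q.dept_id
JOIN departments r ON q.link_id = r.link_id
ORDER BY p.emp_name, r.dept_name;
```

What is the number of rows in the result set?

3

Joins associate left-to-right: employees LEFT JOIN rel on dept_id gives 8 intermediate row(s).
Then INNER JOIN `departments r` on link_id: keep only rows whose q.link_id appears in r.
Result: 3 row(s).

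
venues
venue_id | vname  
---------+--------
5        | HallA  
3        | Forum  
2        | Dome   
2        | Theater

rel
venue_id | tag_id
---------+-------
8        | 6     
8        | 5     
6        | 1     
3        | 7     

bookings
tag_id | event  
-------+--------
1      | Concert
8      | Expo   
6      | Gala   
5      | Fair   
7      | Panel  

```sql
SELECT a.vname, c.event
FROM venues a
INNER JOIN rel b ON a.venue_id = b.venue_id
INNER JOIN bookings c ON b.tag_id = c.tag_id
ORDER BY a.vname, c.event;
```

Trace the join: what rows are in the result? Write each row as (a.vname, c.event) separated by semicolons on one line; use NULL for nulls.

(Forum, Panel)

Evaluate left to right. First `venues a INNER JOIN rel b` on venue_id: 1 row(s).
Then INNER JOIN `bookings c` on tag_id: keep only rows whose b.tag_id appears in c.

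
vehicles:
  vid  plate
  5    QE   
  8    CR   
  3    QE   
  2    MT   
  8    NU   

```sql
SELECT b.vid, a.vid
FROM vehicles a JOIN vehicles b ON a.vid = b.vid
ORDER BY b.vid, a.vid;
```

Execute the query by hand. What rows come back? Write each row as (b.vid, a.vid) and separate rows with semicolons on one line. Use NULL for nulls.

(2, 2); (3, 3); (5, 5); (8, 8); (8, 8); (8, 8); (8, 8)

INNER JOIN keeps only pairs where the ON condition holds.
Matching on a.vid = b.vid.
- a[0] vid=5 → 1 match(es) in b → 1 row(s).
- a[1] vid=8 → 2 match(es) in b → 2 row(s).
- a[2] vid=3 → 1 match(es) in b → 1 row(s).
- a[3] vid=2 → 1 match(es) in b → 1 row(s).
- a[4] vid=8 → 2 match(es) in b → 2 row(s).
After projecting and ordering:
b.vid | a.vid
2 | 2
3 | 3
5 | 5
8 | 8
8 | 8
8 | 8
8 | 8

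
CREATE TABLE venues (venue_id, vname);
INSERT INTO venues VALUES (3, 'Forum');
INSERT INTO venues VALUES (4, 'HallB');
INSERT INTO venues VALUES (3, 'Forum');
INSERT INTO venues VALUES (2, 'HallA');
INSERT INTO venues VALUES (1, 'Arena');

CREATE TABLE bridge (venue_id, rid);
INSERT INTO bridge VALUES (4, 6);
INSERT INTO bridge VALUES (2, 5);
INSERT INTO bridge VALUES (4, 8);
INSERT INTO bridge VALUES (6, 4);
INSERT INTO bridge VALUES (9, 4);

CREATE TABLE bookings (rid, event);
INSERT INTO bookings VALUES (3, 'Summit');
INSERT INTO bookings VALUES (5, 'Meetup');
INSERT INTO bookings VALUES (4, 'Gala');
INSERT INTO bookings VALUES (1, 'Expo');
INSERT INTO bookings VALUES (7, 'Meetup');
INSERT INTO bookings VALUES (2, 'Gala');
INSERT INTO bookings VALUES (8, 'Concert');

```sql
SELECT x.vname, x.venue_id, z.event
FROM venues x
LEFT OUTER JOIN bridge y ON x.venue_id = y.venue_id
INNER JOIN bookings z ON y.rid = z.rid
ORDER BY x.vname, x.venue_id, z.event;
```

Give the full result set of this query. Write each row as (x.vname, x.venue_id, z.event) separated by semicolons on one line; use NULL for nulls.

(HallA, 2, Meetup); (HallB, 4, Concert)

Evaluate left to right. First `venues x LEFT JOIN bridge y` on venue_id: 6 row(s).
Then INNER JOIN `bookings z` on rid: keep only rows whose y.rid appears in z.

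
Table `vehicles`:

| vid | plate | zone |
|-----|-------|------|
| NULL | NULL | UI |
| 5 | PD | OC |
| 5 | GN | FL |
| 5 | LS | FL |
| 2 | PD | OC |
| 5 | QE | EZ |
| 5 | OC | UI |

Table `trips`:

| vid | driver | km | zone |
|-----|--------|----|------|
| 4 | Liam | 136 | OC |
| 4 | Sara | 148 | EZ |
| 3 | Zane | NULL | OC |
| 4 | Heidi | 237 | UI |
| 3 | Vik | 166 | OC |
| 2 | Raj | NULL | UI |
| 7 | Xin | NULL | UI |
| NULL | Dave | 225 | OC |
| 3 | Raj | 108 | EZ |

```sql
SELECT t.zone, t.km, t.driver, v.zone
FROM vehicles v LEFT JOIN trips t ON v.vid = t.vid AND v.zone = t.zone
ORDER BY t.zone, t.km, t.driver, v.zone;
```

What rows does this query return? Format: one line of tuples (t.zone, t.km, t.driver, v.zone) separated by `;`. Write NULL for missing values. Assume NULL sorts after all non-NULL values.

LEFT JOIN keeps every row from `vehicles`; unmatched rows get NULL for `trips`'s columns.
Matching on v.vid = t.vid AND v.zone = t.zone. A NULL in a compared column never satisfies the condition.
- v row (vid=NULL, zone=UI): no match → kept, t columns NULL.
- v row (vid=5, zone=OC): no match → kept, t columns NULL.
- v row (vid=5, zone=FL): no match → kept, t columns NULL.
- v row (vid=5, zone=FL): no match → kept, t columns NULL.
- v row (vid=2, zone=OC): no match → kept, t columns NULL.
- v row (vid=5, zone=EZ): no match → kept, t columns NULL.
- v row (vid=5, zone=UI): no match → kept, t columns NULL.
After projecting and ordering:
t.zone | t.km | t.driver | v.zone
NULL | NULL | NULL | EZ
NULL | NULL | NULL | FL
NULL | NULL | NULL | FL
NULL | NULL | NULL | OC
NULL | NULL | NULL | OC
NULL | NULL | NULL | UI
NULL | NULL | NULL | UI

(NULL, NULL, NULL, EZ); (NULL, NULL, NULL, FL); (NULL, NULL, NULL, FL); (NULL, NULL, NULL, OC); (NULL, NULL, NULL, OC); (NULL, NULL, NULL, UI); (NULL, NULL, NULL, UI)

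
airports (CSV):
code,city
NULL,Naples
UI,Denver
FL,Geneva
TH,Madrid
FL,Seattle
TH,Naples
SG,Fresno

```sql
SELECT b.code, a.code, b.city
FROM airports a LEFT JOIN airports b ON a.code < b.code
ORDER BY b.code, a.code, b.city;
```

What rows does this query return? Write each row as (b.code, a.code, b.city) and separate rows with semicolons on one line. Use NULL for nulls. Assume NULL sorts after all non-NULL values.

(SG, FL, Fresno); (SG, FL, Fresno); (TH, FL, Madrid); (TH, FL, Madrid); (TH, FL, Naples); (TH, FL, Naples); (TH, SG, Madrid); (TH, SG, Naples); (UI, FL, Denver); (UI, FL, Denver); (UI, SG, Denver); (UI, TH, Denver); (UI, TH, Denver); (NULL, UI, NULL); (NULL, NULL, NULL)

LEFT JOIN keeps every row from `airports a`; unmatched rows get NULL for `airports b`'s columns.
Matching on a.code < b.code. A NULL in a compared column never satisfies the condition.
- a[0] code=NULL → no match; kept with NULLs on the b side.
- a[1] code=UI → no match; kept with NULLs on the b side.
- a[2] code=FL → 4 match(es) in b → 4 row(s).
- a[3] code=TH → 1 match(es) in b → 1 row(s).
- a[4] code=FL → 4 match(es) in b → 4 row(s).
- a[5] code=TH → 1 match(es) in b → 1 row(s).
- a[6] code=SG → 3 match(es) in b → 3 row(s).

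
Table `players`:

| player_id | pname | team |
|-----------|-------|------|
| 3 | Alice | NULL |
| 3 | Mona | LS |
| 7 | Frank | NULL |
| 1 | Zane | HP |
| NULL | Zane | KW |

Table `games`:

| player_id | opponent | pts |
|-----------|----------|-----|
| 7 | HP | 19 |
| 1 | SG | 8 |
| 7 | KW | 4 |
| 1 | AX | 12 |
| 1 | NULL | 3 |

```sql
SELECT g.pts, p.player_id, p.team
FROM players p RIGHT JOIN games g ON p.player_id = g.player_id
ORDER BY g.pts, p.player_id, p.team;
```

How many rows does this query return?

5

RIGHT JOIN keeps every row from `games`; unmatched rows get NULL for `players`'s columns.
Matching on p.player_id = g.player_id. A NULL in a compared column never satisfies the condition.
- p[0] player_id=3 → no match.
- p[1] player_id=3 → no match.
- p[2] player_id=7 → 2 match(es) in g → 2 row(s).
- p[3] player_id=1 → 3 match(es) in g → 3 row(s).
- p[4] player_id=NULL → no match.
- every g row matched at least one p row.
Total: 5 rows.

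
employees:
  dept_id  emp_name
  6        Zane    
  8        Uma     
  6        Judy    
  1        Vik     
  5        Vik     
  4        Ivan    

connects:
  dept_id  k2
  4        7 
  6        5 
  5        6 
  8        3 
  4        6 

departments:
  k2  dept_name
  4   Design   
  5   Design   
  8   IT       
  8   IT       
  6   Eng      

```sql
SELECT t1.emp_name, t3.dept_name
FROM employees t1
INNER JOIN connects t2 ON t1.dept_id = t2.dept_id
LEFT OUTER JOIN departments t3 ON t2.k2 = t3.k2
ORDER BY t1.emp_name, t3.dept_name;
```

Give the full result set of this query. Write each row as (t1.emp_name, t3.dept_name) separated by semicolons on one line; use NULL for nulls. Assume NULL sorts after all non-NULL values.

(Ivan, Eng); (Ivan, NULL); (Judy, Design); (Uma, NULL); (Vik, Eng); (Zane, Design)

Evaluate left to right. First `employees t1 INNER JOIN connects t2` on dept_id: 6 row(s).
Then LEFT JOIN `departments t3` on k2: each of those 6 rows is kept; rows whose t2.k2 has no match in t3 get NULL for t3's columns.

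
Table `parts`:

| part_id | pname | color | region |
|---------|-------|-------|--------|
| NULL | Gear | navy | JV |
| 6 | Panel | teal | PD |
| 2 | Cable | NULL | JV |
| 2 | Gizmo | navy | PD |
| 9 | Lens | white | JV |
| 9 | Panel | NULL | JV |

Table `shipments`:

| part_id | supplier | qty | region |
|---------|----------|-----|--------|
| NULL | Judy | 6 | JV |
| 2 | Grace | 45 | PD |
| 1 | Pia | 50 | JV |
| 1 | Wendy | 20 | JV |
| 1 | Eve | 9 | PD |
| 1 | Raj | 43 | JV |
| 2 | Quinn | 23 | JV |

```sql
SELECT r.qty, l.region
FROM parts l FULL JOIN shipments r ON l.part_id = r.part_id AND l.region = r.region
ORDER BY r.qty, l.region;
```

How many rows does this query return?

FULL OUTER JOIN keeps every row from both sides; unmatched rows get NULL for the other side's columns.
Matching on l.part_id = r.part_id AND l.region = r.region. A NULL in a compared column never satisfies the condition.
- part_id=NULL, region=JV: no r row matches, row kept with r columns NULL.
- part_id=6, region=PD: no r row matches, row kept with r columns NULL.
- part_id=2, region=JV: 1 matching r row(s), so 1 row(s) emitted.
- part_id=2, region=PD: 1 matching r row(s), so 1 row(s) emitted.
- part_id=9, region=JV: no r row matches, row kept with r columns NULL.
- part_id=9, region=JV: no r row matches, row kept with r columns NULL.
- 5 row(s) from r found no l partner → padded with NULL.
Total: 2 matched + 9 padded = 11 rows.

11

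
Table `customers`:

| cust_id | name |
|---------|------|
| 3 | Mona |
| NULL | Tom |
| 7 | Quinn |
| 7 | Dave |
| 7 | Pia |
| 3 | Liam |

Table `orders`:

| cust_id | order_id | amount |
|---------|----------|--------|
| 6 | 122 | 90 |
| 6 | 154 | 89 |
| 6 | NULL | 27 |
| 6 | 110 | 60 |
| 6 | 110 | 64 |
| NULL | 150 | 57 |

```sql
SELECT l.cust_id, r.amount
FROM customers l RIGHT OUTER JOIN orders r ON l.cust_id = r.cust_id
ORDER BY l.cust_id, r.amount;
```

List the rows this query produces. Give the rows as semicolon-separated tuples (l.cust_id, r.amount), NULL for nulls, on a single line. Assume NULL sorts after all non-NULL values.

(NULL, 27); (NULL, 57); (NULL, 60); (NULL, 64); (NULL, 89); (NULL, 90)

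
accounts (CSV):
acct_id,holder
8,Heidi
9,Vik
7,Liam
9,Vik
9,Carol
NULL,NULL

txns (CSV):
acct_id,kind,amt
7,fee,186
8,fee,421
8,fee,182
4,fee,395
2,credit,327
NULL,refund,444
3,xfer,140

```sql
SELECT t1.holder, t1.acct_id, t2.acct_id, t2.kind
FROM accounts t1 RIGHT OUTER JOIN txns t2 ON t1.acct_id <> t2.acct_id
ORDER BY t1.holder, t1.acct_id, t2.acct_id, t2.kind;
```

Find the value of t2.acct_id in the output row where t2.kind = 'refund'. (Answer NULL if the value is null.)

NULL

RIGHT JOIN keeps every row from `txns`; unmatched rows get NULL for `accounts`'s columns.
Matching on t1.acct_id <> t2.acct_id. A NULL in a compared column never satisfies the condition.
Matched pairs: 27; unmatched t2 rows kept: 1.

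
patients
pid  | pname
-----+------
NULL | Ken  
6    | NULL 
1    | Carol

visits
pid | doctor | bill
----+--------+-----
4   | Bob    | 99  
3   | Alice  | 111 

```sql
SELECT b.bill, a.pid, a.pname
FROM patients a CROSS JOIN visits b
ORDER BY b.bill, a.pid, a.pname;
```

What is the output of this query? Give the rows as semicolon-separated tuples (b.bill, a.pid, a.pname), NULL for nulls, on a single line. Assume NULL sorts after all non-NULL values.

(99, 1, Carol); (99, 6, NULL); (99, NULL, Ken); (111, 1, Carol); (111, 6, NULL); (111, NULL, Ken)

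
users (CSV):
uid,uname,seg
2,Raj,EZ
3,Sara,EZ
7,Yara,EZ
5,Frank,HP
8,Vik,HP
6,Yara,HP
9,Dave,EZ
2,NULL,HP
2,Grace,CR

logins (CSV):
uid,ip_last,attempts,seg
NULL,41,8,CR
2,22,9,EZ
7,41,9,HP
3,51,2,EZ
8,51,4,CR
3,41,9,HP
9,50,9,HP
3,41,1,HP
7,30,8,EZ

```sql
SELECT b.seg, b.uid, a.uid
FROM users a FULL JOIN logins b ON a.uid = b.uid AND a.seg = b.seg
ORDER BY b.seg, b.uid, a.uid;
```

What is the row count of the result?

15

FULL OUTER JOIN keeps every row from both sides; unmatched rows get NULL for the other side's columns.
Matching on a.uid = b.uid AND a.seg = b.seg. A NULL in a compared column never satisfies the condition.
Matched pairs: 3; unmatched a rows kept: 6; unmatched b rows kept: 6.
Total: 3 matched + 12 padded = 15 rows.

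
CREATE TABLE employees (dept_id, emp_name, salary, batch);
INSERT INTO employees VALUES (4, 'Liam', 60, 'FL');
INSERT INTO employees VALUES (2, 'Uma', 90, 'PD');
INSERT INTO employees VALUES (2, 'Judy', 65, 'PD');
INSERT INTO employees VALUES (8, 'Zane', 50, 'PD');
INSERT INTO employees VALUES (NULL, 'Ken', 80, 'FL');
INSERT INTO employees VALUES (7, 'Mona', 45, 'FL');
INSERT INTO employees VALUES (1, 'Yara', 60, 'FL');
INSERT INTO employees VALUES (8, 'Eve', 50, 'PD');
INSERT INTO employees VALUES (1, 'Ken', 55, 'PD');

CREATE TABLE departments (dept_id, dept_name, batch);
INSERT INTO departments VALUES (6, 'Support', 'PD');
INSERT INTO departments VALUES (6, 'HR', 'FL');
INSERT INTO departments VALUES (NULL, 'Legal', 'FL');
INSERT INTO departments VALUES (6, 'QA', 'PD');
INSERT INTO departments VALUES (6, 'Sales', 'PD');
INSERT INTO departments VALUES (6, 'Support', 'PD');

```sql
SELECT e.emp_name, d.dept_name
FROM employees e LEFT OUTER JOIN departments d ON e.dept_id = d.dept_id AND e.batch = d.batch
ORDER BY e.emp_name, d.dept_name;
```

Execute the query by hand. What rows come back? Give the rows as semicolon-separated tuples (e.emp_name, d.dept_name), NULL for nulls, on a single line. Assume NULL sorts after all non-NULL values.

(Eve, NULL); (Judy, NULL); (Ken, NULL); (Ken, NULL); (Liam, NULL); (Mona, NULL); (Uma, NULL); (Yara, NULL); (Zane, NULL)

LEFT JOIN keeps every row from `employees`; unmatched rows get NULL for `departments`'s columns.
Matching on e.dept_id = d.dept_id AND e.batch = d.batch. A NULL in a compared column never satisfies the condition.
Matched pairs: 0; unmatched e rows kept: 9.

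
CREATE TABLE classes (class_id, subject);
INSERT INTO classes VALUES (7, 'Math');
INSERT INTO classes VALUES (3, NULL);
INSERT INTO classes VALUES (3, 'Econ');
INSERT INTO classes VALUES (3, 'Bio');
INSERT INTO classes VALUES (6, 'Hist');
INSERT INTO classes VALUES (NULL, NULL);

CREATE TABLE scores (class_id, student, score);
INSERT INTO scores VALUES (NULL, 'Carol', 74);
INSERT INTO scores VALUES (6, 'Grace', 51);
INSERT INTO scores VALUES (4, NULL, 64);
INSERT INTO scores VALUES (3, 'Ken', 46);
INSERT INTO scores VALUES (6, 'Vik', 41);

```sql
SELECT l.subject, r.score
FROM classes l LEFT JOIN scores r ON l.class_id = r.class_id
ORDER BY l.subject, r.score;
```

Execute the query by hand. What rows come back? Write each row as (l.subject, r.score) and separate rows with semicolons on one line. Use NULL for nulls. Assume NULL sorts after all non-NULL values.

(Bio, 46); (Econ, 46); (Hist, 41); (Hist, 51); (Math, NULL); (NULL, 46); (NULL, NULL)

LEFT JOIN keeps every row from `classes`; unmatched rows get NULL for `scores`'s columns.
Matching on l.class_id = r.class_id. A NULL in a compared column never satisfies the condition.
- l[0] class_id=7 → no match; kept with NULLs on the r side.
- l[1] class_id=3 → 1 match(es) in r → 1 row(s).
- l[2] class_id=3 → 1 match(es) in r → 1 row(s).
- l[3] class_id=3 → 1 match(es) in r → 1 row(s).
- l[4] class_id=6 → 2 match(es) in r → 2 row(s).
- l[5] class_id=NULL → no match; kept with NULLs on the r side.
After projecting and ordering:
l.subject | r.score
Bio | 46
Econ | 46
Hist | 41
Hist | 51
Math | NULL
NULL | 46
NULL | NULL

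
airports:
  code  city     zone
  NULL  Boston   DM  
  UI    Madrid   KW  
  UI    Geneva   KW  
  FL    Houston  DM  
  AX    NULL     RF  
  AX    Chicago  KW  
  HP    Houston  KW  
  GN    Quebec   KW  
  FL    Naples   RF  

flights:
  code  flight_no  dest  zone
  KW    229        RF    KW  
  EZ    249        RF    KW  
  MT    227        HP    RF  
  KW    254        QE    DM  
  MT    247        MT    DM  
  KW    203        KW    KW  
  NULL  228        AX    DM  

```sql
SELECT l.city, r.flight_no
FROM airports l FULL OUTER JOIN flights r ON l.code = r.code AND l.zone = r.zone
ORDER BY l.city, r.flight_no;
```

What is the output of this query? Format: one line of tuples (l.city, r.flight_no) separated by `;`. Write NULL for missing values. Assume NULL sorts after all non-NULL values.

(Boston, NULL); (Chicago, NULL); (Geneva, NULL); (Houston, NULL); (Houston, NULL); (Madrid, NULL); (Naples, NULL); (Quebec, NULL); (NULL, 203); (NULL, 227); (NULL, 228); (NULL, 229); (NULL, 247); (NULL, 249); (NULL, 254); (NULL, NULL)

FULL OUTER JOIN keeps every row from both sides; unmatched rows get NULL for the other side's columns.
Matching on l.code = r.code AND l.zone = r.zone. A NULL in a compared column never satisfies the condition.
Matched pairs: 0; unmatched l rows kept: 9; unmatched r rows kept: 7.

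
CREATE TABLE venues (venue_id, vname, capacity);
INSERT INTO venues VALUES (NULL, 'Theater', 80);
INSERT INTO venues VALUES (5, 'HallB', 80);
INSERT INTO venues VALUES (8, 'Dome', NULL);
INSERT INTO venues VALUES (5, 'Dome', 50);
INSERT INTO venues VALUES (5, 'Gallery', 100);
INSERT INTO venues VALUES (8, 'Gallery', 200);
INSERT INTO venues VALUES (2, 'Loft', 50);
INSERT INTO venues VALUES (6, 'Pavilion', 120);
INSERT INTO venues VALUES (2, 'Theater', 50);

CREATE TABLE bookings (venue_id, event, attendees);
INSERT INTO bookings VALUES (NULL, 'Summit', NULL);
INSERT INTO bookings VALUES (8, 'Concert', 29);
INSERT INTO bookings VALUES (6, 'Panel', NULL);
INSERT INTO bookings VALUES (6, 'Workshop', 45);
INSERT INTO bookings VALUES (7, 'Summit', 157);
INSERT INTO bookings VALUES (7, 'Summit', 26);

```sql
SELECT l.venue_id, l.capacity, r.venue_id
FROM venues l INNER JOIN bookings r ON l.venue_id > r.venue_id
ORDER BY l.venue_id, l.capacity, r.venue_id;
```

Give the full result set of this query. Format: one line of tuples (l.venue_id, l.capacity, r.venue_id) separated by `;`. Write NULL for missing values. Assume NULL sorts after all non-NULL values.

(8, 200, 6); (8, 200, 6); (8, 200, 7); (8, 200, 7); (8, NULL, 6); (8, NULL, 6); (8, NULL, 7); (8, NULL, 7)

INNER JOIN keeps only pairs where the ON condition holds.
Matching on l.venue_id > r.venue_id. A NULL in a compared column never satisfies the condition.
- l (venue_id=NULL) has no partner → excluded.
- l (venue_id=5) has no partner → excluded.
- l (venue_id=8) pairs with 4 row(s) of r.
- l (venue_id=5) has no partner → excluded.
- l (venue_id=5) has no partner → excluded.
- l (venue_id=8) pairs with 4 row(s) of r.
- l (venue_id=2) has no partner → excluded.
- l (venue_id=6) has no partner → excluded.
- l (venue_id=2) has no partner → excluded.
After projecting and ordering:
l.venue_id | l.capacity | r.venue_id
8 | 200 | 6
8 | 200 | 6
8 | 200 | 7
8 | 200 | 7
8 | NULL | 6
8 | NULL | 6
8 | NULL | 7
8 | NULL | 7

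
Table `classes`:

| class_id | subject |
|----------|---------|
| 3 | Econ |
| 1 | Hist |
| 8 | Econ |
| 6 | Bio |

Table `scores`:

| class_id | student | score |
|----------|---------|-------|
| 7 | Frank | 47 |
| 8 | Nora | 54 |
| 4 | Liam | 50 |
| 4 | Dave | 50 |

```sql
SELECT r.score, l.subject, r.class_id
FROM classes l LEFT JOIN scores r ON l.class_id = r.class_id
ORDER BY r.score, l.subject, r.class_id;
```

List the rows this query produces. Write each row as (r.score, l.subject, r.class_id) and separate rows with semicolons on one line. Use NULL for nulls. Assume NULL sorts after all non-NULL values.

(54, Econ, 8); (NULL, Bio, NULL); (NULL, Econ, NULL); (NULL, Hist, NULL)

LEFT JOIN keeps every row from `classes`; unmatched rows get NULL for `scores`'s columns.
Matching on l.class_id = r.class_id.
- l (class_id=3) has no partner → padded with NULL.
- l (class_id=1) has no partner → padded with NULL.
- l (class_id=8) pairs with 1 row(s) of r.
- l (class_id=6) has no partner → padded with NULL.
After projecting and ordering:
r.score | l.subject | r.class_id
54 | Econ | 8
NULL | Bio | NULL
NULL | Econ | NULL
NULL | Hist | NULL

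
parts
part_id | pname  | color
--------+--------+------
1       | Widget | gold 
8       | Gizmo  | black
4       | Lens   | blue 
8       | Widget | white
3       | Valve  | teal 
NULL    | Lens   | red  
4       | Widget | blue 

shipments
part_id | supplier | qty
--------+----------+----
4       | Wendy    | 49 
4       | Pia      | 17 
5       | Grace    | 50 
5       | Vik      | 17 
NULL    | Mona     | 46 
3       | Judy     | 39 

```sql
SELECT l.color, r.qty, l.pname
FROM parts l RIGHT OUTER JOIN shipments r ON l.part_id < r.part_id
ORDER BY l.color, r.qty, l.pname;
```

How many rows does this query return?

RIGHT JOIN keeps every row from `shipments`; unmatched rows get NULL for `parts`'s columns.
Matching on l.part_id < r.part_id. A NULL in a compared column never satisfies the condition.
Matched pairs: 13; unmatched r rows kept: 1.
Total: 13 matched + 1 padded = 14 rows.

14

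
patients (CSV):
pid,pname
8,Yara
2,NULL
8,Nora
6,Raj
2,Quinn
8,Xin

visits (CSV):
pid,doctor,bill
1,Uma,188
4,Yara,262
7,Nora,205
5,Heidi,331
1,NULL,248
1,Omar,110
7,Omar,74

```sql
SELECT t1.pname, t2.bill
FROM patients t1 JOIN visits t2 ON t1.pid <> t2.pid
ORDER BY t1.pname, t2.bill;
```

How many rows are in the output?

42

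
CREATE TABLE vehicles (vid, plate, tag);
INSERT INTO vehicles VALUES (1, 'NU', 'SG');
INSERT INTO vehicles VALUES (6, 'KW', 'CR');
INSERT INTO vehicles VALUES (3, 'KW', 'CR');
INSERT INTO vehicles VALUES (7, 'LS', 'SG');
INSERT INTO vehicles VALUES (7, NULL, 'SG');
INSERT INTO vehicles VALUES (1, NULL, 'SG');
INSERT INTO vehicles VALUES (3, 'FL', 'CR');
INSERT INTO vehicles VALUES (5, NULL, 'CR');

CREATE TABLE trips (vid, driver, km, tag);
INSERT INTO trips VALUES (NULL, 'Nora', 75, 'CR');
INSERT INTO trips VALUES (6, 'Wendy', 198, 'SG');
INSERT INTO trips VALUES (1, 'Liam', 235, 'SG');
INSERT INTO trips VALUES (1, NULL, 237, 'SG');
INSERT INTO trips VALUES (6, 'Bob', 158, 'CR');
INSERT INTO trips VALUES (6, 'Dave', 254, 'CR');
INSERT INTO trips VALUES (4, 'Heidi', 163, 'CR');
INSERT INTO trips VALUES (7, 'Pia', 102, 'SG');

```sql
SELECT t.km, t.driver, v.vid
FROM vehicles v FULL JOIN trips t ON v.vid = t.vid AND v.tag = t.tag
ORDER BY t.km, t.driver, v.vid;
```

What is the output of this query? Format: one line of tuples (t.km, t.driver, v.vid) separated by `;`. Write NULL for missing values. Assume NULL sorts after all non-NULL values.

(75, Nora, NULL); (102, Pia, 7); (102, Pia, 7); (158, Bob, 6); (163, Heidi, NULL); (198, Wendy, NULL); (235, Liam, 1); (235, Liam, 1); (237, NULL, 1); (237, NULL, 1); (254, Dave, 6); (NULL, NULL, 3); (NULL, NULL, 3); (NULL, NULL, 5)

FULL OUTER JOIN keeps every row from both sides; unmatched rows get NULL for the other side's columns.
Matching on v.vid = t.vid AND v.tag = t.tag. A NULL in a compared column never satisfies the condition.
- vid=1, tag=SG: 2 matching t row(s), so 2 row(s) emitted.
- vid=6, tag=CR: 2 matching t row(s), so 2 row(s) emitted.
- vid=3, tag=CR: no t row matches, row kept with t columns NULL.
- vid=7, tag=SG: 1 matching t row(s), so 1 row(s) emitted.
- vid=7, tag=SG: 1 matching t row(s), so 1 row(s) emitted.
- vid=1, tag=SG: 2 matching t row(s), so 2 row(s) emitted.
- vid=3, tag=CR: no t row matches, row kept with t columns NULL.
- vid=5, tag=CR: no t row matches, row kept with t columns NULL.
- plus 3 unmatched t row(s), each kept with NULL v columns.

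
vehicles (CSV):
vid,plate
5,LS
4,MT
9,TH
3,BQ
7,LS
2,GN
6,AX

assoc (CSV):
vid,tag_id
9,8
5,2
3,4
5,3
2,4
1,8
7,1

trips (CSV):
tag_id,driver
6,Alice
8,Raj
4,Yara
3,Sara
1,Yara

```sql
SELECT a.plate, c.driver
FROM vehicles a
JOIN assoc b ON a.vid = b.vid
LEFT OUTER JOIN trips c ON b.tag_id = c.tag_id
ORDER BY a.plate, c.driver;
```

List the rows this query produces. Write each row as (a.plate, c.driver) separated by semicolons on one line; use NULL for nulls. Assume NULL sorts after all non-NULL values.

(BQ, Yara); (GN, Yara); (LS, Sara); (LS, Yara); (LS, NULL); (TH, Raj)

Evaluate left to right. First `vehicles a INNER JOIN assoc b` on vid: 6 row(s).
Then LEFT JOIN `trips c` on tag_id: each of those 6 rows is kept; rows whose b.tag_id has no match in c get NULL for c's columns.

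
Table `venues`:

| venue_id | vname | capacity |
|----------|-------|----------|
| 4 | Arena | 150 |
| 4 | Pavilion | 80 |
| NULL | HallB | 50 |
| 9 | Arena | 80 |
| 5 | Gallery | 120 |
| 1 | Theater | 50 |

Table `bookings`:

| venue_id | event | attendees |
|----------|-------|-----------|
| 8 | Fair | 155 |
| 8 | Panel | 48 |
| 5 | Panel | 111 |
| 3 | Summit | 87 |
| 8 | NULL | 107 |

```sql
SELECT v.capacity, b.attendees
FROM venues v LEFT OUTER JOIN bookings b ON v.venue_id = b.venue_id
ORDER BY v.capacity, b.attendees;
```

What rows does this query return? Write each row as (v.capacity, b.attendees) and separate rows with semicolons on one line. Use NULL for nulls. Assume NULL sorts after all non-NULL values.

LEFT JOIN keeps every row from `venues`; unmatched rows get NULL for `bookings`'s columns.
Matching on v.venue_id = b.venue_id. A NULL in a compared column never satisfies the condition.
Matched pairs: 1; unmatched v rows kept: 5.

(50, NULL); (50, NULL); (80, NULL); (80, NULL); (120, 111); (150, NULL)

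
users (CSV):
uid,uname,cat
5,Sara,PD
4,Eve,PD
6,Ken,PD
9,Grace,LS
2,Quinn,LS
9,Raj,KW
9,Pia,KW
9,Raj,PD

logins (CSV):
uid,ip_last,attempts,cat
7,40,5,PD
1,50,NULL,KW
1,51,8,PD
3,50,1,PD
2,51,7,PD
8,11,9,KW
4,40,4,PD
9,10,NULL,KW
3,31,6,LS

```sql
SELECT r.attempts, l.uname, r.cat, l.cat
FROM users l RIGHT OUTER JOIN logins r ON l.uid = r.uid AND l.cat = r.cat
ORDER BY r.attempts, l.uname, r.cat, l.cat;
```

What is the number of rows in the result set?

10

RIGHT JOIN keeps every row from `logins`; unmatched rows get NULL for `users`'s columns.
Matching on l.uid = r.uid AND l.cat = r.cat.
- l[0] uid=5, cat=PD → no match.
- l[1] uid=4, cat=PD → 1 match(es) in r → 1 row(s).
- l[2] uid=6, cat=PD → no match.
- l[3] uid=9, cat=LS → no match.
- l[4] uid=2, cat=LS → no match.
- l[5] uid=9, cat=KW → 1 match(es) in r → 1 row(s).
- l[6] uid=9, cat=KW → 1 match(es) in r → 1 row(s).
- l[7] uid=9, cat=PD → no match.
- 7 row(s) from r found no l partner → padded with NULL.
Total: 3 matched + 7 padded = 10 rows.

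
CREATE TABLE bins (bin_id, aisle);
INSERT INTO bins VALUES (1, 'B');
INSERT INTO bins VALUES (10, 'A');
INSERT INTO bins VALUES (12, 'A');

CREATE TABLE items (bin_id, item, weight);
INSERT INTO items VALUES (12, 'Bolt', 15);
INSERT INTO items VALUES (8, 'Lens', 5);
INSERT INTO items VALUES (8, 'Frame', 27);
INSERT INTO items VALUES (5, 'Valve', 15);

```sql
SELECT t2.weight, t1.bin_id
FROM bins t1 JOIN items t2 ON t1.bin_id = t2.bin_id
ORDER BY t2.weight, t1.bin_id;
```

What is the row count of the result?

INNER JOIN keeps only pairs where the ON condition holds.
Matching on t1.bin_id = t2.bin_id.
- t1 row (bin_id=1): no match → dropped.
- t1 row (bin_id=10): no match → dropped.
- t1 row (bin_id=12): matches 1 t2 row(s) → 1 output row(s).
Total: 1 rows.

1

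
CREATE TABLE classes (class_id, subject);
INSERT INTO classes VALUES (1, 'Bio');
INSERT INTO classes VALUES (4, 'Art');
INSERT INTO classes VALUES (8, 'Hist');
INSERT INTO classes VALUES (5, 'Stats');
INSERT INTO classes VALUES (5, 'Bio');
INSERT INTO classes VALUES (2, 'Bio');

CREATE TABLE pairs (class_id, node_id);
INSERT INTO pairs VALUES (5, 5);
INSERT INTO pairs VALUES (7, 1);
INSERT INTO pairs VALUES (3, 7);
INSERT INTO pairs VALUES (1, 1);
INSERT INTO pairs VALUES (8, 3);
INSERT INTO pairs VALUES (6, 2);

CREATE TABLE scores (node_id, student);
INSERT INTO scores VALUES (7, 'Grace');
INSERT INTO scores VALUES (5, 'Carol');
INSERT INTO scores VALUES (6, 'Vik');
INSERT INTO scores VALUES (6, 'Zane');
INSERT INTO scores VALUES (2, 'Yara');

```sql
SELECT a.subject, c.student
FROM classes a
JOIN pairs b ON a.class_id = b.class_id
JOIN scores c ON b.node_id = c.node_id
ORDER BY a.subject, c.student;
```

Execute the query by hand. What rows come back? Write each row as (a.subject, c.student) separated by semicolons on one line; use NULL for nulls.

Evaluate left to right. First `classes a INNER JOIN pairs b` on class_id: 4 row(s).
Then INNER JOIN `scores c` on node_id: keep only rows whose b.node_id appears in c.

(Bio, Carol); (Stats, Carol)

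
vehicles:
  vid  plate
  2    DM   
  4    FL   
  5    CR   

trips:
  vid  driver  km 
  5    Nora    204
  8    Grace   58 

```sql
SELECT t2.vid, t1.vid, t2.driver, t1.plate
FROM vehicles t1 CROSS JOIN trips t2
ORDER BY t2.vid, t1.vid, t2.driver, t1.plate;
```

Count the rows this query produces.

CROSS JOIN pairs every row of `vehicles` with every row of `trips`: 3 × 2 = 6 rows.

6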